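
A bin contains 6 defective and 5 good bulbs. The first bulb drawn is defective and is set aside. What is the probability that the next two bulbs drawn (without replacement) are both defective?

With the first bulb removed, 5 defective remain out of 10.
P = 5/10 × 4/9 = 20/90 = 2/9.

2/9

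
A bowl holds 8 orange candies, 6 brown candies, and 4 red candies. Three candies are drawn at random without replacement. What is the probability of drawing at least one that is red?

P(no red) = 14/18 × 13/17 × 12/16 = 2184/4896 = 91/204.
P(at least one) = 1 − 91/204 = 113/204.

113/204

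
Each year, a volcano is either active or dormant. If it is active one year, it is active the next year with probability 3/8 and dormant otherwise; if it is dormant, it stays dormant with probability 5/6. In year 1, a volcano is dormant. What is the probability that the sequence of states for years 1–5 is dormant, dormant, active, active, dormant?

25/768

Year 1 is given. For each transition, use the conditional probability from the current state:
P(dormant | dormant) = 5/6; P(active | dormant) = 1/6; P(active | active) = 3/8; P(dormant | active) = 5/8.
P = 5/6 × 1/6 × 3/8 × 5/8 = 75/2304 = 25/768.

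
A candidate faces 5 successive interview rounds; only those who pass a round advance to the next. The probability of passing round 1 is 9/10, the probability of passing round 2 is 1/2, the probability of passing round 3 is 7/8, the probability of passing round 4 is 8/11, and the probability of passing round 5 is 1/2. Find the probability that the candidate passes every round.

63/440

Each stage is reached only if all earlier stages succeed, so
P = 9/10 × 1/2 × 7/8 × 8/11 × 1/2 = 504/3520 = 63/440.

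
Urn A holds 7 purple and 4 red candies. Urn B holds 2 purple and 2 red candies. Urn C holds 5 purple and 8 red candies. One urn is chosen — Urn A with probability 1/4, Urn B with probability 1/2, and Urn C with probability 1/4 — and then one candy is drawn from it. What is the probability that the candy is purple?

289/572

From Urn A: P(purple) = 7/11.
From Urn B: P(purple) = 2/4.
From Urn C: P(purple) = 5/13.
Total probability = (1/4)(7/11) + (1/2)(2/4) + (1/4)(5/13) = 289/572.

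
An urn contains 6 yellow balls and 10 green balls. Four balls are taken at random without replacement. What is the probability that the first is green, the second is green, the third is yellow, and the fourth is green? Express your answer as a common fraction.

9/91

Each draw changes the counts, so multiply the conditional probabilities along the sequence:
P = 10/16 × 9/15 × 6/14 × 8/13 = 4320/43680 = 9/91.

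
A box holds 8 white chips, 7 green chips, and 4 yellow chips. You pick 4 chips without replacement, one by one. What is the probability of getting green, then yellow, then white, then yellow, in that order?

Multiply the probability of each draw given the previous ones:
P = 7/19 × 4/18 × 8/17 × 3/16 = 672/93024 = 7/969.

7/969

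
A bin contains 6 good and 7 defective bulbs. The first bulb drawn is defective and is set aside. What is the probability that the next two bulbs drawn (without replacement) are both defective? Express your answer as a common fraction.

After the first draw, 6 of the remaining 12 bulbs are defective.
P = 6/12 × 5/11 = 30/132 = 5/22.

5/22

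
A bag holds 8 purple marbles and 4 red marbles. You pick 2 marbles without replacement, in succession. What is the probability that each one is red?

P(every draw is red) = 4/12 × 3/11 = 12/132 = 1/11.

1/11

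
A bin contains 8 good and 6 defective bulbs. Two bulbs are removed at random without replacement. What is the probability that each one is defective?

P = 6/14 × 5/13 = 30/182 = 15/91.

15/91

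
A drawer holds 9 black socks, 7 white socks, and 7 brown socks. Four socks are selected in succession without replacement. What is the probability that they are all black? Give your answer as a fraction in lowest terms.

18/1265

P = 9/23 × 8/22 × 7/21 × 6/20 = 3024/212520 = 18/1265.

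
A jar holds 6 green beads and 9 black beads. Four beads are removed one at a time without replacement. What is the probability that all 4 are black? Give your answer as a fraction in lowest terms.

6/65

P(every draw is black) = 9/15 × 8/14 × 7/13 × 6/12 = 3024/32760 = 6/65.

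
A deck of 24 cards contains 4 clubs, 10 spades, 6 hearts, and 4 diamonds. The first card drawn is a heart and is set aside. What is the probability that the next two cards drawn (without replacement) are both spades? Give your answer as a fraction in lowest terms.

With the first card removed, 10 spades remain out of 23.
P = 10/23 × 9/22 = 90/506 = 45/253.

45/253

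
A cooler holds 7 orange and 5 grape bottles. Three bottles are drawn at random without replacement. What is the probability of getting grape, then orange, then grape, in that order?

7/66

Each draw changes the counts, so multiply the conditional probabilities along the sequence:
P = 5/12 × 7/11 × 4/10 = 140/1320 = 7/66.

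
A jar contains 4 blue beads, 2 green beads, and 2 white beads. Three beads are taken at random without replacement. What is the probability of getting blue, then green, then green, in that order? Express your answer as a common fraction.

Each draw changes the counts, so multiply the conditional probabilities along the sequence:
P = 4/8 × 2/7 × 1/6 = 8/336 = 1/42.

1/42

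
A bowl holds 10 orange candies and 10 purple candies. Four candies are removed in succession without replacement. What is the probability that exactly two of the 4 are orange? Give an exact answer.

One ordering (orange drawn first) has probability 10/20 × 9/19 × 10/18 × 9/17 = 8100/116280 = 45/646.
There are C(4,2) = 6 such orderings, each equally likely, so P = 6 × 45/646 = 135/323.

135/323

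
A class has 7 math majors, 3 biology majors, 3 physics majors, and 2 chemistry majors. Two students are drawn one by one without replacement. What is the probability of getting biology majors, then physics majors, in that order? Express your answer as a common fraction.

Each draw changes the counts, so multiply the conditional probabilities along the sequence:
P = 3/15 × 3/14 = 9/210 = 3/70.

3/70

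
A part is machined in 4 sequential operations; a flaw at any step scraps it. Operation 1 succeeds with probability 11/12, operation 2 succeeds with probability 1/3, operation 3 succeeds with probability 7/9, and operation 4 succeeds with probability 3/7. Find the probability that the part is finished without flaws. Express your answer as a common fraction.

11/108

Multiplying along the chain,
P = 11/12 × 1/3 × 7/9 × 3/7 = 231/2268 = 11/108.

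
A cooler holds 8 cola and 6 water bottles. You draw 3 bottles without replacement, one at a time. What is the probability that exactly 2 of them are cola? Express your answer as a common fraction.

One ordering (cola drawn first) has probability 8/14 × 7/13 × 6/12 = 336/2184 = 2/13.
There are C(3,2) = 3 such orderings, each equally likely, so P = 3 × 2/13 = 6/13.

6/13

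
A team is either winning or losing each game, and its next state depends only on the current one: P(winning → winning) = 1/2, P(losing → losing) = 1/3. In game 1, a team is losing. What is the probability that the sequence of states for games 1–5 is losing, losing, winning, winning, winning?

Game 1 is given. For each transition, use the conditional probability from the current state:
P(losing | losing) = 1/3; P(winning | losing) = 2/3; P(winning | winning) = 1/2; P(winning | winning) = 1/2.
P = 1/3 × 2/3 × 1/2 × 1/2 = 2/36 = 1/18.

1/18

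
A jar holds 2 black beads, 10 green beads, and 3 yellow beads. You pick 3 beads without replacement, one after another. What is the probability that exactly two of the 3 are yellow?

36/455

One ordering (yellow drawn first) has probability 3/15 × 2/14 × 12/13 = 72/2730 = 12/455.
There are C(3,2) = 3 such orderings, each equally likely, so P = 3 × 12/455 = 36/455.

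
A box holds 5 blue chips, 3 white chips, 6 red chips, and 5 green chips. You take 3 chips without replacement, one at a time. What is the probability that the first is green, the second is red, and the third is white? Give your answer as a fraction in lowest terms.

5/323

Each draw changes the counts, so multiply the conditional probabilities along the sequence:
P = 5/19 × 6/18 × 3/17 = 90/5814 = 5/323.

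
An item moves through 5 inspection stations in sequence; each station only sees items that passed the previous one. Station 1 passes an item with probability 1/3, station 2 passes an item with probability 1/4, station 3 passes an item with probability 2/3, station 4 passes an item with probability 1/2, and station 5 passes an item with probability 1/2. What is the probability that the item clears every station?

1/72

The events are sequential, so multiply the conditional probabilities:
P = 1/3 × 1/4 × 2/3 × 1/2 × 1/2 = 2/144 = 1/72.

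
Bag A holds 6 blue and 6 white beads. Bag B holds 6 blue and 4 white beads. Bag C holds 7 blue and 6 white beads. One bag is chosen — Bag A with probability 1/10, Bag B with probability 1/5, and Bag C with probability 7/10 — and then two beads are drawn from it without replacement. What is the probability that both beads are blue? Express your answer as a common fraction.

From Bag A: P(both blue) = (6/12)(5/11) = 5/22.
From Bag B: P(both blue) = (6/10)(5/9) = 1/3.
From Bag C: P(both blue) = (7/13)(6/12) = 7/26.
Total probability = (1/10)(5/22) + (1/5)(1/3) + (7/10)(7/26) = 596/2145.

596/2145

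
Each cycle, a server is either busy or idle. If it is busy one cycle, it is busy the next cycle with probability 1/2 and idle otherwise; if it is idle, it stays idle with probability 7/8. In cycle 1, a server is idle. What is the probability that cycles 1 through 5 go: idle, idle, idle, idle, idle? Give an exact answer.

2401/4096

Cycle 1 is given. For each transition, use the conditional probability from the current state:
P(idle | idle) = 7/8; P(idle | idle) = 7/8; P(idle | idle) = 7/8; P(idle | idle) = 7/8.
P = 7/8 × 7/8 × 7/8 × 7/8 = 2401/4096.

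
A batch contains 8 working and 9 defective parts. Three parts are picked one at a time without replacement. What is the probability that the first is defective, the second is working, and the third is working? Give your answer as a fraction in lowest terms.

Multiply the probability of each draw given the previous ones:
P = 9/17 × 8/16 × 7/15 = 504/4080 = 21/170.

21/170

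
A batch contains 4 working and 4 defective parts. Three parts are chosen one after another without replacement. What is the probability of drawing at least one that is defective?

13/14

P(no defective) = 4/8 × 3/7 × 2/6 = 24/336 = 1/14.
P(at least one) = 1 − 1/14 = 13/14.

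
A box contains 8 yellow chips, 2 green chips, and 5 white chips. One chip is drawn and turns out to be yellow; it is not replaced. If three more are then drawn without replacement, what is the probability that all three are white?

5/182

With the first chip removed, 5 white remain out of 14.
P = 5/14 × 4/13 × 3/12 = 60/2184 = 5/182.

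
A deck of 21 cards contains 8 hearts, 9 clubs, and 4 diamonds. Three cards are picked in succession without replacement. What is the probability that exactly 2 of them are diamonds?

51/665

One ordering (diamonds drawn first) has probability 4/21 × 3/20 × 17/19 = 204/7980 = 17/665.
There are C(3,2) = 3 such orderings, each equally likely, so P = 3 × 17/665 = 51/665.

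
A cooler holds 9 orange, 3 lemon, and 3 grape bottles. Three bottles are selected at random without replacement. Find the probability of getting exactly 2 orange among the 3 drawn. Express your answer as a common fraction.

216/455

One ordering (orange drawn first) has probability 9/15 × 8/14 × 6/13 = 432/2730 = 72/455.
There are C(3,2) = 3 such orderings, each equally likely, so P = 3 × 72/455 = 216/455.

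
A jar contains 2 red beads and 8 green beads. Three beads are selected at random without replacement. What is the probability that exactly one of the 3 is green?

1/15

One ordering (green drawn first) has probability 8/10 × 2/9 × 1/8 = 16/720 = 1/45.
There are C(3,1) = 3 such orderings, each equally likely, so P = 3 × 1/45 = 1/15.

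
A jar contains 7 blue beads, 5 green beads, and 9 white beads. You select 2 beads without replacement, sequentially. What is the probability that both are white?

6/35

P(every draw is white) = 9/21 × 8/20 = 72/420 = 6/35.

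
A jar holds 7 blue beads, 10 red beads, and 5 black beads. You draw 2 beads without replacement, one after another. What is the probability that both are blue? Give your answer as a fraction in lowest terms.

1/11

P(every draw is blue) = 7/22 × 6/21 = 42/462 = 1/11.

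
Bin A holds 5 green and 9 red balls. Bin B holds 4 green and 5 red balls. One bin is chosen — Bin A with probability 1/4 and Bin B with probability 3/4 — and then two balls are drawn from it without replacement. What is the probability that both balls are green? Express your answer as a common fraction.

111/728

From Bin A: P(both green) = (5/14)(4/13) = 10/91.
From Bin B: P(both green) = (4/9)(3/8) = 1/6.
Total probability = (1/4)(10/91) + (3/4)(1/6) = 111/728.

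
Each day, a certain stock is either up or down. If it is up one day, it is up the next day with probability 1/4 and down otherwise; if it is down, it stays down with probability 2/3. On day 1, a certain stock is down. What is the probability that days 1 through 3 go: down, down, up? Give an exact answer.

Day 1 is given. For each transition, use the conditional probability from the current state:
P(down | down) = 2/3; P(up | down) = 1/3.
P = 2/3 × 1/3 = 2/9.

2/9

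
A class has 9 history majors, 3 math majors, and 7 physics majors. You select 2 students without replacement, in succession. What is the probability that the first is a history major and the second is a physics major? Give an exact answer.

Chain rule:
P = 9/19 × 7/18 = 63/342 = 7/38.

7/38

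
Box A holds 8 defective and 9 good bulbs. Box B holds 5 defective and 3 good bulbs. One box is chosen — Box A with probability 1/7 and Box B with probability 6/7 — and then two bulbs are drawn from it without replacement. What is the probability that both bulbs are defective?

559/1666

From Box A: P(both defective) = (8/17)(7/16) = 7/34.
From Box B: P(both defective) = (5/8)(4/7) = 5/14.
Total probability = (1/7)(7/34) + (6/7)(5/14) = 559/1666.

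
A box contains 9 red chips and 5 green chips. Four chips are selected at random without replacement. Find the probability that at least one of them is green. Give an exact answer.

P(no green) = 9/14 × 8/13 × 7/12 × 6/11 = 3024/24024 = 18/143.
P(at least one) = 1 − 18/143 = 125/143.

125/143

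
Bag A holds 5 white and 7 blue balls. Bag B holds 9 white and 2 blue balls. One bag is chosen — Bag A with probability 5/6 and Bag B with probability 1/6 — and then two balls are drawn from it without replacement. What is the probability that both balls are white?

From Bag A: P(both white) = (5/12)(4/11) = 5/33.
From Bag B: P(both white) = (9/11)(8/10) = 36/55.
Total probability = (5/6)(5/33) + (1/6)(36/55) = 233/990.

233/990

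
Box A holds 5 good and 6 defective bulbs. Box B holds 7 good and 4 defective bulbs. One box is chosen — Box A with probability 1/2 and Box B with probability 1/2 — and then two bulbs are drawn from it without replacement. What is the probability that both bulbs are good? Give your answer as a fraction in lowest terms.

From Box A: P(both good) = (5/11)(4/10) = 2/11.
From Box B: P(both good) = (7/11)(6/10) = 21/55.
Total probability = (1/2)(2/11) + (1/2)(21/55) = 31/110.

31/110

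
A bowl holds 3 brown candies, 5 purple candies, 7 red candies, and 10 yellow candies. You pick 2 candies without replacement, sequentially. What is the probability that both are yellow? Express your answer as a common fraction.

P = 10/25 × 9/24 = 90/600 = 3/20.

3/20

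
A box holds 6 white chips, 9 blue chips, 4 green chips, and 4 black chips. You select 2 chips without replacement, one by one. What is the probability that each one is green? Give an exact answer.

6/253

P(every draw is green) = 4/23 × 3/22 = 12/506 = 6/253.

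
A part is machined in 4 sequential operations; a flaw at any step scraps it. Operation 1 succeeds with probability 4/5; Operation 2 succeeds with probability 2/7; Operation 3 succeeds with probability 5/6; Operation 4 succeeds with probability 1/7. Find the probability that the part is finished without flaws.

4/147

Each stage is reached only if all earlier stages succeed, so
P = 4/5 × 2/7 × 5/6 × 1/7 = 40/1470 = 4/147.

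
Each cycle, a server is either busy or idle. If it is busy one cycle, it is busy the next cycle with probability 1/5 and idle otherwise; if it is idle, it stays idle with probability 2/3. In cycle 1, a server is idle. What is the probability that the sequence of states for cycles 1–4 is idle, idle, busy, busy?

2/45

Cycle 1 is given. For each transition, use the conditional probability from the current state:
P(idle | idle) = 2/3; P(busy | idle) = 1/3; P(busy | busy) = 1/5.
P = 2/3 × 1/3 × 1/5 = 2/45.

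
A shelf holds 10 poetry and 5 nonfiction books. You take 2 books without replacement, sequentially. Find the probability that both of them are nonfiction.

P = 5/15 × 4/14 = 20/210 = 2/21.

2/21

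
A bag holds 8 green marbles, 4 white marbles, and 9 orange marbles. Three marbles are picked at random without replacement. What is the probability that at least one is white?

P(no white) = 17/21 × 16/20 × 15/19 = 4080/7980 = 68/133.
P(at least one) = 1 − 68/133 = 65/133.

65/133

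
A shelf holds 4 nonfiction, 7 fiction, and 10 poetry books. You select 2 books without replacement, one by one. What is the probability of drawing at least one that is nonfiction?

37/105

P(no nonfiction) = 17/21 × 16/20 = 272/420 = 68/105.
P(at least one) = 1 − 68/105 = 37/105.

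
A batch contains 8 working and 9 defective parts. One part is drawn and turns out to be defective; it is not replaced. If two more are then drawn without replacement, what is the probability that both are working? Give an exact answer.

7/30

After the first draw, 8 of the remaining 16 parts are working.
P = 8/16 × 7/15 = 56/240 = 7/30.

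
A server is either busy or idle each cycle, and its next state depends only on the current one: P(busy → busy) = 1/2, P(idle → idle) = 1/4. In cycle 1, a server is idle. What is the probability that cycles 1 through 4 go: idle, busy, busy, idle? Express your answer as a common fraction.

Cycle 1 is given. For each transition, use the conditional probability from the current state:
P(busy | idle) = 3/4; P(busy | busy) = 1/2; P(idle | busy) = 1/2.
P = 3/4 × 1/2 × 1/2 = 3/16.

3/16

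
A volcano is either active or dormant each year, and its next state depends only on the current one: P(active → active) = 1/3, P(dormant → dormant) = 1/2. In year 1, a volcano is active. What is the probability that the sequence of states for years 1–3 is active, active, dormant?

2/9

Year 1 is given. For each transition, use the conditional probability from the current state:
P(active | active) = 1/3; P(dormant | active) = 2/3.
P = 1/3 × 2/3 = 2/9.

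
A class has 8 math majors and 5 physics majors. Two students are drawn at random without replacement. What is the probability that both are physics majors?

5/39

P = 5/13 × 4/12 = 20/156 = 5/39.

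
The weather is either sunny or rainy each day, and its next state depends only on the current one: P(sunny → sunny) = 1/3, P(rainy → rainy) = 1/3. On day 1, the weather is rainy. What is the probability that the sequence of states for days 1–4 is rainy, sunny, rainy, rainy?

4/27

Day 1 is given. For each transition, use the conditional probability from the current state:
P(sunny | rainy) = 2/3; P(rainy | sunny) = 2/3; P(rainy | rainy) = 1/3.
P = 2/3 × 2/3 × 1/3 = 4/27.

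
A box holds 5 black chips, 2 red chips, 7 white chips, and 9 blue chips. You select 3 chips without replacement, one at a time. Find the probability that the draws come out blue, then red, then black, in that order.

Multiply the probability of each draw given the previous ones:
P = 9/23 × 2/22 × 5/21 = 90/10626 = 15/1771.

15/1771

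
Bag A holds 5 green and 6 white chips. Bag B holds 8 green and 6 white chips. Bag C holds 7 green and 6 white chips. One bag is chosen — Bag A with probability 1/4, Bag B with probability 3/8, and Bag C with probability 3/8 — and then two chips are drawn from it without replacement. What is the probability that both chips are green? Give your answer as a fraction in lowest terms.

599/2288

From Bag A: P(both green) = (5/11)(4/10) = 2/11.
From Bag B: P(both green) = (8/14)(7/13) = 4/13.
From Bag C: P(both green) = (7/13)(6/12) = 7/26.
Total probability = (1/4)(2/11) + (3/8)(4/13) + (3/8)(7/26) = 599/2288.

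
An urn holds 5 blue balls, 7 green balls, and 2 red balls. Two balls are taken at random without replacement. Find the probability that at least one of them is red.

P(no red) = 12/14 × 11/13 = 132/182 = 66/91.
P(at least one) = 1 − 66/91 = 25/91.

25/91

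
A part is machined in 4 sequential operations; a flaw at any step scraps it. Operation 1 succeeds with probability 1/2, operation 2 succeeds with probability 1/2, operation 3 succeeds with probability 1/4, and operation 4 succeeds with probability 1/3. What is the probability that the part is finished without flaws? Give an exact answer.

1/48

Multiplying along the chain,
P = 1/2 × 1/2 × 1/4 × 1/3 = 1/48.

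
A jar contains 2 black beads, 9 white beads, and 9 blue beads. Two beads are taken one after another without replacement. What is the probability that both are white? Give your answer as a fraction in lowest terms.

18/95

P(every draw is white) = 9/20 × 8/19 = 72/380 = 18/95.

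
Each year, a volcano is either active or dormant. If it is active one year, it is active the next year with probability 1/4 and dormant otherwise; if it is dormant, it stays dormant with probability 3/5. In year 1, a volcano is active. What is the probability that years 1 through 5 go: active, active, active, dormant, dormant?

9/320

Year 1 is given. For each transition, use the conditional probability from the current state:
P(active | active) = 1/4; P(active | active) = 1/4; P(dormant | active) = 3/4; P(dormant | dormant) = 3/5.
P = 1/4 × 1/4 × 3/4 × 3/5 = 9/320.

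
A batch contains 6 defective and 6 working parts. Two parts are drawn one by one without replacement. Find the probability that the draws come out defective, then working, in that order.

Multiply the probability of each draw given the previous ones:
P = 6/12 × 6/11 = 36/132 = 3/11.

3/11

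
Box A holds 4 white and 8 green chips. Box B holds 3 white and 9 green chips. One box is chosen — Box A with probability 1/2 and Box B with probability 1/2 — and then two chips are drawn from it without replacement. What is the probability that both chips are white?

3/44

From Box A: P(both white) = (4/12)(3/11) = 1/11.
From Box B: P(both white) = (3/12)(2/11) = 1/22.
Total probability = (1/2)(1/11) + (1/2)(1/22) = 3/44.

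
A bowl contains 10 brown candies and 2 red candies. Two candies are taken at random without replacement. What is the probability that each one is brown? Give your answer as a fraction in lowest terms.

15/22

P = 10/12 × 9/11 = 90/132 = 15/22.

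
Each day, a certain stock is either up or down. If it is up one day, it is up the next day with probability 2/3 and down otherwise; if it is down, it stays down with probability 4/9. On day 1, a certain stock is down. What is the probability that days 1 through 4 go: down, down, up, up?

40/243

Day 1 is given. For each transition, use the conditional probability from the current state:
P(down | down) = 4/9; P(up | down) = 5/9; P(up | up) = 2/3.
P = 4/9 × 5/9 × 2/3 = 40/243.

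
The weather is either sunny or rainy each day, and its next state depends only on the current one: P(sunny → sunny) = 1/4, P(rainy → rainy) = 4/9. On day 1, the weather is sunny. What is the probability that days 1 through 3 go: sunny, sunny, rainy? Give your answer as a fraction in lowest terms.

Day 1 is given. For each transition, use the conditional probability from the current state:
P(sunny | sunny) = 1/4; P(rainy | sunny) = 3/4.
P = 1/4 × 3/4 = 3/16.

3/16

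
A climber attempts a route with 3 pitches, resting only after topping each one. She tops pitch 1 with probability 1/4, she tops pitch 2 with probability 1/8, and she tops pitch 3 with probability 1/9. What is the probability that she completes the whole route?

1/288

The events are sequential, so multiply the conditional probabilities:
P = 1/4 × 1/8 × 1/9 = 1/288.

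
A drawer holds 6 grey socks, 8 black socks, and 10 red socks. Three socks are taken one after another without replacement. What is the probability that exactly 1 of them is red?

455/1012

One ordering (red drawn first) has probability 10/24 × 14/23 × 13/22 = 1820/12144 = 455/3036.
There are C(3,1) = 3 such orderings, each equally likely, so P = 3 × 455/3036 = 455/1012.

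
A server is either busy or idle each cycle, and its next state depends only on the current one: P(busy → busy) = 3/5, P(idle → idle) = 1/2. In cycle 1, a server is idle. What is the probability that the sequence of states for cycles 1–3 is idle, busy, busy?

Cycle 1 is given. For each transition, use the conditional probability from the current state:
P(busy | idle) = 1/2; P(busy | busy) = 3/5.
P = 1/2 × 3/5 = 3/10.

3/10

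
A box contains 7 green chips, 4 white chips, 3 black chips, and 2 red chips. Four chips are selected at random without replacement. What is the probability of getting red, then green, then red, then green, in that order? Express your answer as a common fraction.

Chain rule:
P = 2/16 × 7/15 × 1/14 × 6/13 = 84/43680 = 1/520.

1/520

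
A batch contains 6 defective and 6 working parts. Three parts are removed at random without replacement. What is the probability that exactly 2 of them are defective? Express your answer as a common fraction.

One ordering (defective drawn first) has probability 6/12 × 5/11 × 6/10 = 180/1320 = 3/22.
There are C(3,2) = 3 such orderings, each equally likely, so P = 3 × 3/22 = 9/22.

9/22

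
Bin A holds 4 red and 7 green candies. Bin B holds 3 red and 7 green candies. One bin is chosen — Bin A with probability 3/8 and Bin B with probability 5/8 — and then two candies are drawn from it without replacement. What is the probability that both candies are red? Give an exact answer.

From Bin A: P(both red) = (4/11)(3/10) = 6/55.
From Bin B: P(both red) = (3/10)(2/9) = 1/15.
Total probability = (3/8)(6/55) + (5/8)(1/15) = 109/1320.

109/1320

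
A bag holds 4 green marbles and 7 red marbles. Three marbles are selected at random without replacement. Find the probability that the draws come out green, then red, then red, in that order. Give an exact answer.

Each draw changes the counts, so multiply the conditional probabilities along the sequence:
P = 4/11 × 7/10 × 6/9 = 168/990 = 28/165.

28/165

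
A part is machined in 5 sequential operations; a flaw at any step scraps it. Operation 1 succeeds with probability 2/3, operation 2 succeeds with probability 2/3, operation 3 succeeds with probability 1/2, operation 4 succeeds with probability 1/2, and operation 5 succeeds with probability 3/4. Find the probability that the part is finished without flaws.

1/12

Each stage is reached only if all earlier stages succeed, so
P = 2/3 × 2/3 × 1/2 × 1/2 × 3/4 = 12/144 = 1/12.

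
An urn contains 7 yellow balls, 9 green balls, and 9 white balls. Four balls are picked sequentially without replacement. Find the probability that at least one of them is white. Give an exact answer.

P(no white) = 16/25 × 15/24 × 14/23 × 13/22 = 43680/303600 = 182/1265.
P(at least one) = 1 − 182/1265 = 1083/1265.

1083/1265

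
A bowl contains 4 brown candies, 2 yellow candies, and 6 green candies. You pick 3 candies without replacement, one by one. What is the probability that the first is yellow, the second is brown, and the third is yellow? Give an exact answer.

Each draw changes the counts, so multiply the conditional probabilities along the sequence:
P = 2/12 × 4/11 × 1/10 = 8/1320 = 1/165.

1/165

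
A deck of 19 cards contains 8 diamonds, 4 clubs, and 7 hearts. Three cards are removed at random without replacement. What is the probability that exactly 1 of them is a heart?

One ordering (a heart drawn first) has probability 7/19 × 12/18 × 11/17 = 924/5814 = 154/969.
There are C(3,1) = 3 such orderings, each equally likely, so P = 3 × 154/969 = 154/323.

154/323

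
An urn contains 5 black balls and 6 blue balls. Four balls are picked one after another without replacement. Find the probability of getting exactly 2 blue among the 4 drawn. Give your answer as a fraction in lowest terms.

One ordering (blue drawn first) has probability 6/11 × 5/10 × 5/9 × 4/8 = 600/7920 = 5/66.
There are C(4,2) = 6 such orderings, each equally likely, so P = 6 × 5/66 = 5/11.

5/11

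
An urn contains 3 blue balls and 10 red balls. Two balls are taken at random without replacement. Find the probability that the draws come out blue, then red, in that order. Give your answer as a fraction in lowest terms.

5/26

Multiply the probability of each draw given the previous ones:
P = 3/13 × 10/12 = 30/156 = 5/26.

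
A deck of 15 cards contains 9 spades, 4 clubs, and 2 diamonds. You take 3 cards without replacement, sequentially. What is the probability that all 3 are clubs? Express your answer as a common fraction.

4/455

P(every draw is a club) = 4/15 × 3/14 × 2/13 = 24/2730 = 4/455.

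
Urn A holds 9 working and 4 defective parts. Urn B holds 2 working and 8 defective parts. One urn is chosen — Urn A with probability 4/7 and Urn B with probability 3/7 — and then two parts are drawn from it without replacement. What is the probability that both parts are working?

From Urn A: P(both working) = (9/13)(8/12) = 6/13.
From Urn B: P(both working) = (2/10)(1/9) = 1/45.
Total probability = (4/7)(6/13) + (3/7)(1/45) = 373/1365.

373/1365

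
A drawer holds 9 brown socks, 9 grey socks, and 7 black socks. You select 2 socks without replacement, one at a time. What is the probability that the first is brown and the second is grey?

Each draw changes the counts, so multiply the conditional probabilities along the sequence:
P = 9/25 × 9/24 = 81/600 = 27/200.

27/200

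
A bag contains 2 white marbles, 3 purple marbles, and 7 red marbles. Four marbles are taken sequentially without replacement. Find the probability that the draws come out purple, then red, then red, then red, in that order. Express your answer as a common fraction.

7/132

Chain rule:
P = 3/12 × 7/11 × 6/10 × 5/9 = 630/11880 = 7/132.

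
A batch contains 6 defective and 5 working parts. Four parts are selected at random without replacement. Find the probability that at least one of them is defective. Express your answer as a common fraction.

65/66

P(no defective) = 5/11 × 4/10 × 3/9 × 2/8 = 120/7920 = 1/66.
P(at least one) = 1 − 1/66 = 65/66.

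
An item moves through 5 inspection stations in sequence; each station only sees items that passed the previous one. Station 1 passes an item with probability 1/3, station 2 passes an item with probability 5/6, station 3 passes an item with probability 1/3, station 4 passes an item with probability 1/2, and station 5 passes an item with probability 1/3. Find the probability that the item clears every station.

5/324

Each stage is reached only if all earlier stages succeed, so
P = 1/3 × 5/6 × 1/3 × 1/2 × 1/3 = 5/324.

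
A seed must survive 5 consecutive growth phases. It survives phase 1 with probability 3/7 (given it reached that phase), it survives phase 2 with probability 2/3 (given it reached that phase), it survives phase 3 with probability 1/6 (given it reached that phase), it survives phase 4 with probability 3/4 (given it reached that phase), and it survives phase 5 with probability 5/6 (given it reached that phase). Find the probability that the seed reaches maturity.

Each stage is reached only if all earlier stages succeed, so
P = 3/7 × 2/3 × 1/6 × 3/4 × 5/6 = 90/3024 = 5/168.

5/168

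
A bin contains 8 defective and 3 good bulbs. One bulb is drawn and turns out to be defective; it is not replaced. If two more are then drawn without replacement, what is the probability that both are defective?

7/15

With the first bulb removed, 7 defective remain out of 10.
P = 7/10 × 6/9 = 42/90 = 7/15.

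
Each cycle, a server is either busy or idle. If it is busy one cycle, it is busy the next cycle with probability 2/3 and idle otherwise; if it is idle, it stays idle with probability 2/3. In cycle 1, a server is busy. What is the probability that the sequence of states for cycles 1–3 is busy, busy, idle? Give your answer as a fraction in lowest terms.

2/9

Cycle 1 is given. For each transition, use the conditional probability from the current state:
P(busy | busy) = 2/3; P(idle | busy) = 1/3.
P = 2/3 × 1/3 = 2/9.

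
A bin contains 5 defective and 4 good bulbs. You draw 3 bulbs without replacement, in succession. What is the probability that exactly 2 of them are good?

One ordering (good drawn first) has probability 4/9 × 3/8 × 5/7 = 60/504 = 5/42.
There are C(3,2) = 3 such orderings, each equally likely, so P = 3 × 5/42 = 5/14.

5/14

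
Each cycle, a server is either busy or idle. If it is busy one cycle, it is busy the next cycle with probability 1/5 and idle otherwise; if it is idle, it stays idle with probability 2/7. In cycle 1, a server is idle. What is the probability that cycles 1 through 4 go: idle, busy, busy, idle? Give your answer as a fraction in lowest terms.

4/35

Cycle 1 is given. For each transition, use the conditional probability from the current state:
P(busy | idle) = 5/7; P(busy | busy) = 1/5; P(idle | busy) = 4/5.
P = 5/7 × 1/5 × 4/5 = 20/175 = 4/35.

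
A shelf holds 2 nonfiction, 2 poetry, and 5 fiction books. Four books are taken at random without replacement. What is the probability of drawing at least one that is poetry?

P(no poetry) = 7/9 × 6/8 × 5/7 × 4/6 = 840/3024 = 5/18.
P(at least one) = 1 − 5/18 = 13/18.

13/18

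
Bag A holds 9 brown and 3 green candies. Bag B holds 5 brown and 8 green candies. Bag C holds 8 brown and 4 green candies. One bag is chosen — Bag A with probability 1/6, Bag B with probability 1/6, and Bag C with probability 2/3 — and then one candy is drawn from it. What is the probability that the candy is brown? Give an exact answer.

From Bag A: P(brown) = 9/12.
From Bag B: P(brown) = 5/13.
From Bag C: P(brown) = 8/12.
Total probability = (1/6)(9/12) + (1/6)(5/13) + (2/3)(8/12) = 593/936.

593/936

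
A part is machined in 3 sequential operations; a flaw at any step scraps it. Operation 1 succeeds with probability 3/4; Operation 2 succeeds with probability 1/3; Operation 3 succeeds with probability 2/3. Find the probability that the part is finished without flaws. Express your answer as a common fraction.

1/6

Multiplying along the chain,
P = 3/4 × 1/3 × 2/3 = 6/36 = 1/6.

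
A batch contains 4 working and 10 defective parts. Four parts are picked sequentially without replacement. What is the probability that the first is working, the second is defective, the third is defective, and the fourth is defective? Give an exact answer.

Each draw changes the counts, so multiply the conditional probabilities along the sequence:
P = 4/14 × 10/13 × 9/12 × 8/11 = 2880/24024 = 120/1001.

120/1001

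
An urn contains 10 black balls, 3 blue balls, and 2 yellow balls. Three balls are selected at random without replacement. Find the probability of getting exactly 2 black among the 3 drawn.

45/91

One ordering (black drawn first) has probability 10/15 × 9/14 × 5/13 = 450/2730 = 15/91.
There are C(3,2) = 3 such orderings, each equally likely, so P = 3 × 15/91 = 45/91.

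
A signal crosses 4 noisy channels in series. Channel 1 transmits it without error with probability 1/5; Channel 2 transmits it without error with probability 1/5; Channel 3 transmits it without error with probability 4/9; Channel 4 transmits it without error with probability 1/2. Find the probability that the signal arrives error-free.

Each stage is reached only if all earlier stages succeed, so
P = 1/5 × 1/5 × 4/9 × 1/2 = 4/450 = 2/225.

2/225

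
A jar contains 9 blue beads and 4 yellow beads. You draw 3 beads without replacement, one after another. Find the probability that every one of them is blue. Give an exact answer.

42/143

P = 9/13 × 8/12 × 7/11 = 504/1716 = 42/143.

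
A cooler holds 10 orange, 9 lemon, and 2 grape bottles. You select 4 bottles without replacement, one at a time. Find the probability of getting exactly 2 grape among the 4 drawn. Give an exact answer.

1/35

One ordering (grape drawn first) has probability 2/21 × 1/20 × 19/19 × 18/18 = 684/143640 = 1/210.
There are C(4,2) = 6 such orderings, each equally likely, so P = 6 × 1/210 = 1/35.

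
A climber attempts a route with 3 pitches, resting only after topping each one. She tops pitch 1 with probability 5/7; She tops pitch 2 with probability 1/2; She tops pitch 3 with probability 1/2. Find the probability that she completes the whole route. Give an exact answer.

Each stage is reached only if all earlier stages succeed, so
P = 5/7 × 1/2 × 1/2 = 5/28.

5/28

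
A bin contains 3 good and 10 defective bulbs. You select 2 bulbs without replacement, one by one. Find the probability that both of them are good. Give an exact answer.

1/26

P(all good) = 3/13 × 2/12 = 6/156 = 1/26.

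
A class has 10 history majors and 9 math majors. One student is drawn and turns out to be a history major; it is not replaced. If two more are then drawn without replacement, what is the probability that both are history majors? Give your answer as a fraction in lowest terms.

4/17

After the first draw, 9 of the remaining 18 students are history majors.
P = 9/18 × 8/17 = 72/306 = 4/17.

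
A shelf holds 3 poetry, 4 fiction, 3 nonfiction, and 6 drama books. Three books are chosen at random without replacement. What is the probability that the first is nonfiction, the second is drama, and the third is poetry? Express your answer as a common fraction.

Multiply the probability of each draw given the previous ones:
P = 3/16 × 6/15 × 3/14 = 54/3360 = 9/560.

9/560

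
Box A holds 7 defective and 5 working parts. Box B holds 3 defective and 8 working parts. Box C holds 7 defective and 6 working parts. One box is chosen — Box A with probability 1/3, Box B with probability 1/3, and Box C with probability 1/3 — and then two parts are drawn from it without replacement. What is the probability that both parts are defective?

From Box A: P(both defective) = (7/12)(6/11) = 7/22.
From Box B: P(both defective) = (3/11)(2/10) = 3/55.
From Box C: P(both defective) = (7/13)(6/12) = 7/26.
Total probability = (1/3)(7/22) + (1/3)(3/55) + (1/3)(7/26) = 153/715.

153/715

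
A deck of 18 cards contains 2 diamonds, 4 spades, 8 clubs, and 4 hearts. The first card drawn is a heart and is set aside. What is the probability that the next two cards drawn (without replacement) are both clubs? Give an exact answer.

After the first draw, 8 of the remaining 17 cards are clubs.
P = 8/17 × 7/16 = 56/272 = 7/34.

7/34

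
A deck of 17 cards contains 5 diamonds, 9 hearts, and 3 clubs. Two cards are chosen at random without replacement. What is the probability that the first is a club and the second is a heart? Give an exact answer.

27/272

Chain rule:
P = 3/17 × 9/16 = 27/272.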